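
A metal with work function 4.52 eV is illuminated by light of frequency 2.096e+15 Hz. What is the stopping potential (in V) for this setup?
4.1484 V

The stopping potential V_s satisfies: eV_s = KE_max

First, find KE_max using Einstein's equation:
E_photon = hf = (6.626×10⁻³⁴ J·s)(2.096e+15 Hz) = 8.6684 eV
KE_max = E_photon - φ = 8.6684 - 4.52 = 4.1484 eV

Since eV_s = KE_max:
V_s = KE_max/e = 4.1484 V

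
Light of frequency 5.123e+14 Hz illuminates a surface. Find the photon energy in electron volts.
2.1187 eV

Using E = hf:

E = hf = (6.626×10⁻³⁴ J·s)(5.123e+14 Hz)
E = 2.1187 eV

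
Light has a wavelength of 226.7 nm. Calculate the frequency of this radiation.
1.3224e+15 Hz

Using the wave equation: c = fλ

Solving for frequency:
f = c/λ = (3×10⁸ m/s) / (226.7×10⁻⁹ m)
f = 1.3224e+15 Hz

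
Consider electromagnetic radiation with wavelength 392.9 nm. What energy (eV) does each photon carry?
3.1556 eV

Using E = hf = hc/λ:

E = hc/λ = (6.626×10⁻³⁴ J·s)(3×10⁸ m/s) / (392.9×10⁻⁹ m)
E = 3.1556 eV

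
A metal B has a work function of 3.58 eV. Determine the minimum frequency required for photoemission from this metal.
8.6564e+14 Hz

The threshold frequency is when the photon energy equals the work function:
hf₀ = φ

Solving for f₀:
f₀ = φ/h = (3.58 eV × 1.602×10⁻¹⁹ J/eV) / (6.626×10⁻³⁴ J·s)
f₀ = 8.6564e+14 Hz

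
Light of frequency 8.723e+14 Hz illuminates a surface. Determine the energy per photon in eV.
3.6075 eV

Using E = hf:

E = hf = (6.626×10⁻³⁴ J·s)(8.723e+14 Hz)
E = 3.6075 eV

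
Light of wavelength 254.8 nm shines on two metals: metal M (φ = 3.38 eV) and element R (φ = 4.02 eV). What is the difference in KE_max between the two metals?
0.6400 eV

Using KE_max = hc/λ - φ for each metal:

Photon energy: E = hc/λ = 4.8659 eV

For metal M (φ₁ = 3.38 eV):
KE₁ = E - φ₁ = 4.8659 - 3.38 = 1.4859 eV

For element R (φ₂ = 4.02 eV):
KE₂ = E - φ₂ = 4.8659 - 4.02 = 0.8459 eV

Difference:
ΔKE = KE₁ - KE₂ = 1.4859 - 0.8459 = 0.6400 eV

Note: The difference equals the difference in work functions: 4.02 - 3.38 = 0.64 eV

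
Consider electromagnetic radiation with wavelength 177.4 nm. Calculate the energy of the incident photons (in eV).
6.9890 eV

Using E = hf = hc/λ:

E = hc/λ = (6.626×10⁻³⁴ J·s)(3×10⁸ m/s) / (177.4×10⁻⁹ m)
E = 6.9890 eV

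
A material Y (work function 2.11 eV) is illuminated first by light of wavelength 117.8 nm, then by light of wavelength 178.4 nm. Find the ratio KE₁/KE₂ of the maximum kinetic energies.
1.7387

Using Einstein's equation: KE_max = hc/λ - φ

For λ₁ = 117.8 nm:
E₁ = hc/λ₁ = 10.5250 eV
KE₁ = E₁ - φ = 10.5250 - 2.11 = 8.4150 eV

For λ₂ = 178.4 nm:
E₂ = hc/λ₂ = 6.9498 eV
KE₂ = E₂ - φ = 6.9498 - 2.11 = 4.8398 eV

Ratio: KE₁/KE₂ = 8.4150/4.8398 = 1.7387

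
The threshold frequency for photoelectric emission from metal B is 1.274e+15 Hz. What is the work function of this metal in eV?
5.27 eV

At the threshold frequency, photon energy equals work function:
φ = hf₀

Calculating:
φ = (6.626×10⁻³⁴ J·s)(1.274e+15 Hz)
φ = 5.27 eV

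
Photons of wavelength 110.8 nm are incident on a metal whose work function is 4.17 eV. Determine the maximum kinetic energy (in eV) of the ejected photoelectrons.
7.0199 eV

Using Einstein's photoelectric equation: KE_max = hf - φ = hc/λ - φ

First, calculate the photon energy:
E_photon = hc/λ = (6.626×10⁻³⁴ J·s)(3×10⁸ m/s) / (110.8×10⁻⁹ m)
E_photon = 11.1899 eV

Then, the maximum kinetic energy:
KE_max = E_photon - φ = 11.1899 eV - 4.17 eV = 7.0199 eV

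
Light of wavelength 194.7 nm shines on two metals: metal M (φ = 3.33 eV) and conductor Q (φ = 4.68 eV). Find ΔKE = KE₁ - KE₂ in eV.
1.3500 eV

Using KE_max = hc/λ - φ for each metal:

Photon energy: E = hc/λ = 6.3680 eV

For metal M (φ₁ = 3.33 eV):
KE₁ = E - φ₁ = 6.3680 - 3.33 = 3.0380 eV

For conductor Q (φ₂ = 4.68 eV):
KE₂ = E - φ₂ = 6.3680 - 4.68 = 1.6880 eV

Difference:
ΔKE = KE₁ - KE₂ = 3.0380 - 1.6880 = 1.3500 eV

Note: The difference equals the difference in work functions: 4.68 - 3.33 = 1.35 eV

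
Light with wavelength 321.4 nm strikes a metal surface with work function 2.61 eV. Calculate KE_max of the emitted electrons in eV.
1.2476 eV

Using Einstein's photoelectric equation: KE_max = hf - φ = hc/λ - φ

First, calculate the photon energy:
E_photon = hc/λ = (6.626×10⁻³⁴ J·s)(3×10⁸ m/s) / (321.4×10⁻⁹ m)
E_photon = 3.8576 eV

Then, the maximum kinetic energy:
KE_max = E_photon - φ = 3.8576 eV - 2.61 eV = 1.2476 eV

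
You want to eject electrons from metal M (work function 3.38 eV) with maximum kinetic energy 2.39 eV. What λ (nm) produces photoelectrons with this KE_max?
214.88 nm

From Einstein's equation: KE_max = hc/λ - φ

Rearranging for λ:
hc/λ = KE_max + φ
λ = hc/(KE_max + φ)

Required photon energy:
E_photon = KE_max + φ = 2.39 + 3.38 = 5.77 eV

Required wavelength:
λ = hc/E_photon = (6.626×10⁻³⁴)(3×10⁸) / (5.77 × 1.602×10⁻¹⁹)
λ = 214.88 nm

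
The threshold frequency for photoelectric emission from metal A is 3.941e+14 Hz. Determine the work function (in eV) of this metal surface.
1.63 eV

At the threshold frequency, photon energy equals work function:
φ = hf₀

Calculating:
φ = (6.626×10⁻³⁴ J·s)(3.941e+14 Hz)
φ = 1.63 eV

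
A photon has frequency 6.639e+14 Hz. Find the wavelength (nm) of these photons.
451.56 nm

Using the wave equation: c = fλ

Solving for wavelength:
λ = c/f = (3×10⁸ m/s) / (6.639e+14 Hz)
λ = 451.56 nm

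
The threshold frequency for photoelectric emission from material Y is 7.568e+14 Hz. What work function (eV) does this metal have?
3.13 eV

At the threshold frequency, photon energy equals work function:
φ = hf₀

Calculating:
φ = (6.626×10⁻³⁴ J·s)(7.568e+14 Hz)
φ = 3.13 eV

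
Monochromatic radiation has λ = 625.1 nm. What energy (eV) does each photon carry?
1.9834 eV

Using E = hf = hc/λ:

E = hc/λ = (6.626×10⁻³⁴ J·s)(3×10⁸ m/s) / (625.1×10⁻⁹ m)
E = 1.9834 eV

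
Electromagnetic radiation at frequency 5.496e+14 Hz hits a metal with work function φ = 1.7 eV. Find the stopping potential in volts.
0.5730 V

The stopping potential V_s satisfies: eV_s = KE_max

First, find KE_max using Einstein's equation:
E_photon = hf = (6.626×10⁻³⁴ J·s)(5.496e+14 Hz) = 2.2730 eV
KE_max = E_photon - φ = 2.2730 - 1.7 = 0.5730 eV

Since eV_s = KE_max:
V_s = KE_max/e = 0.5730 V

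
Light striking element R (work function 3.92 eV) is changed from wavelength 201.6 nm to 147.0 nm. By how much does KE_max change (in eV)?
2.2843 eV

Using Einstein's equation: KE_max = hc/λ - φ

For λ₁ = 201.6 nm:
KE₁ = hc/λ₁ - φ = 6.1500 - 3.92 = 2.2300 eV

For λ₂ = 147.0 nm:
KE₂ = hc/λ₂ - φ = 8.4343 - 3.92 = 4.5143 eV

Change in KE:
ΔKE = KE₂ - KE₁ = 4.5143 - 2.2300 = 2.2843 eV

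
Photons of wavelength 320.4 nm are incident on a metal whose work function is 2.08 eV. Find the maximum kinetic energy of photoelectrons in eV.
1.7897 eV

Using Einstein's photoelectric equation: KE_max = hf - φ = hc/λ - φ

First, calculate the photon energy:
E_photon = hc/λ = (6.626×10⁻³⁴ J·s)(3×10⁸ m/s) / (320.4×10⁻⁹ m)
E_photon = 3.8697 eV

Then, the maximum kinetic energy:
KE_max = E_photon - φ = 3.8697 eV - 2.08 eV = 1.7897 eV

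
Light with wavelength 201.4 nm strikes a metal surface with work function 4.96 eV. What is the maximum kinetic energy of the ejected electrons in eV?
1.1961 eV

Using Einstein's photoelectric equation: KE_max = hf - φ = hc/λ - φ

First, calculate the photon energy:
E_photon = hc/λ = (6.626×10⁻³⁴ J·s)(3×10⁸ m/s) / (201.4×10⁻⁹ m)
E_photon = 6.1561 eV

Then, the maximum kinetic energy:
KE_max = E_photon - φ = 6.1561 eV - 4.96 eV = 1.1961 eV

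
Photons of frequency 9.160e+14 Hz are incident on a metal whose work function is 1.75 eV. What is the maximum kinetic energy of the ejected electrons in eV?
2.0383 eV

Using Einstein's photoelectric equation: KE_max = hf - φ

First, calculate the photon energy:
E_photon = hf = (6.626×10⁻³⁴ J·s)(9.160e+14 Hz)
E_photon = 3.7883 eV

Then, the maximum kinetic energy:
KE_max = E_photon - φ = 3.7883 eV - 1.75 eV = 2.0383 eV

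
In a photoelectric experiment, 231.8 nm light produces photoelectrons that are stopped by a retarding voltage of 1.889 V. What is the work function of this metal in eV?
3.46 eV

The stopping potential gives the maximum kinetic energy: KE_max = eV_s = 1.889 eV

From Einstein's photoelectric equation: KE_max = hc/λ - φ
Rearranging: φ = hc/λ - KE_max

Calculate photon energy:
E_photon = hc/λ = (6.626×10⁻³⁴ J·s)(3×10⁸ m/s) / (231.8×10⁻⁹ m) = 5.3488 eV

Therefore:
φ = 5.3488 - 1.889 = 3.46 eV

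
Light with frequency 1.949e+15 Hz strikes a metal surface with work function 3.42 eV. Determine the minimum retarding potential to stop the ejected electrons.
4.6404 V

The stopping potential V_s satisfies: eV_s = KE_max

First, find KE_max using Einstein's equation:
E_photon = hf = (6.626×10⁻³⁴ J·s)(1.949e+15 Hz) = 8.0604 eV
KE_max = E_photon - φ = 8.0604 - 3.42 = 4.6404 eV

Since eV_s = KE_max:
V_s = KE_max/e = 4.6404 V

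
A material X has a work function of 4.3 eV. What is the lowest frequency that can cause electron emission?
1.0397e+15 Hz

The threshold frequency is when the photon energy equals the work function:
hf₀ = φ

Solving for f₀:
f₀ = φ/h = (4.3 eV × 1.602×10⁻¹⁹ J/eV) / (6.626×10⁻³⁴ J·s)
f₀ = 1.0397e+15 Hz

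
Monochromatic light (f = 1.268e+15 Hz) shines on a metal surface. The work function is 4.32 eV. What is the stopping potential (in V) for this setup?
0.9240 V

The stopping potential V_s satisfies: eV_s = KE_max

First, find KE_max using Einstein's equation:
E_photon = hf = (6.626×10⁻³⁴ J·s)(1.268e+15 Hz) = 5.2440 eV
KE_max = E_photon - φ = 5.2440 - 4.32 = 0.9240 eV

Since eV_s = KE_max:
V_s = KE_max/e = 0.9240 V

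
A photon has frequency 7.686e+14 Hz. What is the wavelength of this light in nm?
390.05 nm

Using the wave equation: c = fλ

Solving for wavelength:
λ = c/f = (3×10⁸ m/s) / (7.686e+14 Hz)
λ = 390.05 nm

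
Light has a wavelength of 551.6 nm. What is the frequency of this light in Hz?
5.4350e+14 Hz

Using the wave equation: c = fλ

Solving for frequency:
f = c/λ = (3×10⁸ m/s) / (551.6×10⁻⁹ m)
f = 5.4350e+14 Hz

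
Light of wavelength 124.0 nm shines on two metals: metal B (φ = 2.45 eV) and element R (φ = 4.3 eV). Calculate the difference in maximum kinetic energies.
1.8500 eV

Using KE_max = hc/λ - φ for each metal:

Photon energy: E = hc/λ = 9.9987 eV

For metal B (φ₁ = 2.45 eV):
KE₁ = E - φ₁ = 9.9987 - 2.45 = 7.5487 eV

For element R (φ₂ = 4.3 eV):
KE₂ = E - φ₂ = 9.9987 - 4.3 = 5.6987 eV

Difference:
ΔKE = KE₁ - KE₂ = 7.5487 - 5.6987 = 1.8500 eV

Note: The difference equals the difference in work functions: 4.3 - 2.45 = 1.85 eV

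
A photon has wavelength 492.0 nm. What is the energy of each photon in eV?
2.5200 eV

Using E = hf = hc/λ:

E = hc/λ = (6.626×10⁻³⁴ J·s)(3×10⁸ m/s) / (492.0×10⁻⁹ m)
E = 2.5200 eV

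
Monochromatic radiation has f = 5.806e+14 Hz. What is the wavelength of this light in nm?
516.35 nm

Using the wave equation: c = fλ

Solving for wavelength:
λ = c/f = (3×10⁸ m/s) / (5.806e+14 Hz)
λ = 516.35 nm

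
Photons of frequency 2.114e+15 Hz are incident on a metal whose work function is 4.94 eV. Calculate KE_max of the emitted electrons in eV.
3.8028 eV

Using Einstein's photoelectric equation: KE_max = hf - φ

First, calculate the photon energy:
E_photon = hf = (6.626×10⁻³⁴ J·s)(2.114e+15 Hz)
E_photon = 8.7428 eV

Then, the maximum kinetic energy:
KE_max = E_photon - φ = 8.7428 eV - 4.94 eV = 3.8028 eV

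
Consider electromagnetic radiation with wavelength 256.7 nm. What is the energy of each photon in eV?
4.8299 eV

Using E = hf = hc/λ:

E = hc/λ = (6.626×10⁻³⁴ J·s)(3×10⁸ m/s) / (256.7×10⁻⁹ m)
E = 4.8299 eV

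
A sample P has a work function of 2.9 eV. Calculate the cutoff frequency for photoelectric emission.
7.0122e+14 Hz

The threshold frequency is when the photon energy equals the work function:
hf₀ = φ

Solving for f₀:
f₀ = φ/h = (2.9 eV × 1.602×10⁻¹⁹ J/eV) / (6.626×10⁻³⁴ J·s)
f₀ = 7.0122e+14 Hz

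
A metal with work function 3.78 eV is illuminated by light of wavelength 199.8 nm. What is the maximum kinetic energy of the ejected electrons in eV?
2.4254 eV

Using Einstein's photoelectric equation: KE_max = hf - φ = hc/λ - φ

First, calculate the photon energy:
E_photon = hc/λ = (6.626×10⁻³⁴ J·s)(3×10⁸ m/s) / (199.8×10⁻⁹ m)
E_photon = 6.2054 eV

Then, the maximum kinetic energy:
KE_max = E_photon - φ = 6.2054 eV - 3.78 eV = 2.4254 eV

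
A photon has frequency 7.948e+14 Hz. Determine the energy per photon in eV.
3.2870 eV

Using E = hf:

E = hf = (6.626×10⁻³⁴ J·s)(7.948e+14 Hz)
E = 3.2870 eV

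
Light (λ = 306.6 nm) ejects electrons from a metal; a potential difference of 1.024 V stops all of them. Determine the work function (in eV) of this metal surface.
3.02 eV

The stopping potential gives the maximum kinetic energy: KE_max = eV_s = 1.024 eV

From Einstein's photoelectric equation: KE_max = hc/λ - φ
Rearranging: φ = hc/λ - KE_max

Calculate photon energy:
E_photon = hc/λ = (6.626×10⁻³⁴ J·s)(3×10⁸ m/s) / (306.6×10⁻⁹ m) = 4.0438 eV

Therefore:
φ = 4.0438 - 1.024 = 3.02 eV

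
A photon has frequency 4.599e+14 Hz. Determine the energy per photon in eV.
1.9020 eV

Using E = hf:

E = hf = (6.626×10⁻³⁴ J·s)(4.599e+14 Hz)
E = 1.9020 eV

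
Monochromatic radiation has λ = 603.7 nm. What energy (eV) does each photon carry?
2.0537 eV

Using E = hf = hc/λ:

E = hc/λ = (6.626×10⁻³⁴ J·s)(3×10⁸ m/s) / (603.7×10⁻⁹ m)
E = 2.0537 eV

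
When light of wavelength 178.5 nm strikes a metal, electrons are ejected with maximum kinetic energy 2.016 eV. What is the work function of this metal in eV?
4.93 eV

From Einstein's photoelectric equation: KE_max = hf - φ = hc/λ - φ

Rearranging for φ:
φ = hc/λ - KE_max

Calculate photon energy:
E_photon = hc/λ = 6.9459 eV

Therefore:
φ = 6.9459 - 2.016 = 4.93 eV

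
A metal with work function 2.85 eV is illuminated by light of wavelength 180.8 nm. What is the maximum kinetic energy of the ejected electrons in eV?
4.0075 eV

Using Einstein's photoelectric equation: KE_max = hf - φ = hc/λ - φ

First, calculate the photon energy:
E_photon = hc/λ = (6.626×10⁻³⁴ J·s)(3×10⁸ m/s) / (180.8×10⁻⁹ m)
E_photon = 6.8575 eV

Then, the maximum kinetic energy:
KE_max = E_photon - φ = 6.8575 eV - 2.85 eV = 4.0075 eV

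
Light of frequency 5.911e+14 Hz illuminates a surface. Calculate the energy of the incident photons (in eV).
2.4446 eV

Using E = hf:

E = hf = (6.626×10⁻³⁴ J·s)(5.911e+14 Hz)
E = 2.4446 eV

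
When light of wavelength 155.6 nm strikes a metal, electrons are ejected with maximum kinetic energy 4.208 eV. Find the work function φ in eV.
3.76 eV

From Einstein's photoelectric equation: KE_max = hf - φ = hc/λ - φ

Rearranging for φ:
φ = hc/λ - KE_max

Calculate photon energy:
E_photon = hc/λ = 7.9681 eV

Therefore:
φ = 7.9681 - 4.208 = 3.76 eV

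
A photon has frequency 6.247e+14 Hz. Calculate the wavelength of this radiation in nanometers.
479.90 nm

Using the wave equation: c = fλ

Solving for wavelength:
λ = c/f = (3×10⁸ m/s) / (6.247e+14 Hz)
λ = 479.90 nm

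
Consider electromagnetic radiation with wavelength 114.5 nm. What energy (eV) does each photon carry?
10.8283 eV

Using E = hf = hc/λ:

E = hc/λ = (6.626×10⁻³⁴ J·s)(3×10⁸ m/s) / (114.5×10⁻⁹ m)
E = 10.8283 eV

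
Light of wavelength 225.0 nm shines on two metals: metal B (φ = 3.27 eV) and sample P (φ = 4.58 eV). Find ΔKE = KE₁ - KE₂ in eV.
1.3100 eV

Using KE_max = hc/λ - φ for each metal:

Photon energy: E = hc/λ = 5.5104 eV

For metal B (φ₁ = 3.27 eV):
KE₁ = E - φ₁ = 5.5104 - 3.27 = 2.2404 eV

For sample P (φ₂ = 4.58 eV):
KE₂ = E - φ₂ = 5.5104 - 4.58 = 0.9304 eV

Difference:
ΔKE = KE₁ - KE₂ = 2.2404 - 0.9304 = 1.3100 eV

Note: The difference equals the difference in work functions: 4.58 - 3.27 = 1.31 eV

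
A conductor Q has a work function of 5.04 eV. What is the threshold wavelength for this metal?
246.00 nm

The threshold wavelength is when the photon energy equals the work function:
hc/λ₀ = φ

Solving for λ₀:
λ₀ = hc/φ = (6.626×10⁻³⁴ J·s)(3×10⁸ m/s) / (5.04 eV × 1.602×10⁻¹⁹ J/eV)
λ₀ = 246.00 nm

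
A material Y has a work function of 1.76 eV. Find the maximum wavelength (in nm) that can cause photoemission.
704.46 nm

The threshold wavelength is when the photon energy equals the work function:
hc/λ₀ = φ

Solving for λ₀:
λ₀ = hc/φ = (6.626×10⁻³⁴ J·s)(3×10⁸ m/s) / (1.76 eV × 1.602×10⁻¹⁹ J/eV)
λ₀ = 704.46 nm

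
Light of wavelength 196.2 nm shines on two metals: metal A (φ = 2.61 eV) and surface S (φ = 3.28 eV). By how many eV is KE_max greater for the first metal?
0.6700 eV

Using KE_max = hc/λ - φ for each metal:

Photon energy: E = hc/λ = 6.3193 eV

For metal A (φ₁ = 2.61 eV):
KE₁ = E - φ₁ = 6.3193 - 2.61 = 3.7093 eV

For surface S (φ₂ = 3.28 eV):
KE₂ = E - φ₂ = 6.3193 - 3.28 = 3.0393 eV

Difference:
ΔKE = KE₁ - KE₂ = 3.7093 - 3.0393 = 0.6700 eV

Note: The difference equals the difference in work functions: 3.28 - 2.61 = 0.67 eV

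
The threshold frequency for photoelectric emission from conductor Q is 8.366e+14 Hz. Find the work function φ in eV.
3.46 eV

At the threshold frequency, photon energy equals work function:
φ = hf₀

Calculating:
φ = (6.626×10⁻³⁴ J·s)(8.366e+14 Hz)
φ = 3.46 eV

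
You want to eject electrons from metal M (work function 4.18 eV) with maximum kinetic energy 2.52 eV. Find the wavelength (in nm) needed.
185.05 nm

From Einstein's equation: KE_max = hc/λ - φ

Rearranging for λ:
hc/λ = KE_max + φ
λ = hc/(KE_max + φ)

Required photon energy:
E_photon = KE_max + φ = 2.52 + 4.18 = 6.70 eV

Required wavelength:
λ = hc/E_photon = (6.626×10⁻³⁴)(3×10⁸) / (6.70 × 1.602×10⁻¹⁹)
λ = 185.05 nm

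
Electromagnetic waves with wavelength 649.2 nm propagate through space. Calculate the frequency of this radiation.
4.6179e+14 Hz

Using the wave equation: c = fλ

Solving for frequency:
f = c/λ = (3×10⁸ m/s) / (649.2×10⁻⁹ m)
f = 4.6179e+14 Hz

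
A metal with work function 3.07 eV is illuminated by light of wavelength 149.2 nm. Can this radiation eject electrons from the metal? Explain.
Yes

For photoemission, the photon energy must exceed the work function.

Photon energy: E = hc/λ = 8.3099 eV
Work function: φ = 3.07 eV

Since E_photon (8.3099 eV) > φ (3.07 eV), photoemission WILL occur.
The threshold wavelength is λ₀ = hc/φ = 403.9 nm.
Since 149.2 nm < 403.9 nm, the light has sufficient energy.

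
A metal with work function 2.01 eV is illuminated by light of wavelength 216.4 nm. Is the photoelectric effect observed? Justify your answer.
Yes

For photoemission, the photon energy must exceed the work function.

Photon energy: E = hc/λ = 5.7294 eV
Work function: φ = 2.01 eV

Since E_photon (5.7294 eV) > φ (2.01 eV), photoemission WILL occur.
The threshold wavelength is λ₀ = hc/φ = 616.8 nm.
Since 216.4 nm < 616.8 nm, the light has sufficient energy.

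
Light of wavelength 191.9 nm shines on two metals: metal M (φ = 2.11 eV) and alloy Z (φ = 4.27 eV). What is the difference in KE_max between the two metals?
2.1600 eV

Using KE_max = hc/λ - φ for each metal:

Photon energy: E = hc/λ = 6.4609 eV

For metal M (φ₁ = 2.11 eV):
KE₁ = E - φ₁ = 6.4609 - 2.11 = 4.3509 eV

For alloy Z (φ₂ = 4.27 eV):
KE₂ = E - φ₂ = 6.4609 - 4.27 = 2.1909 eV

Difference:
ΔKE = KE₁ - KE₂ = 4.3509 - 2.1909 = 2.1600 eV

Note: The difference equals the difference in work functions: 4.27 - 2.11 = 2.16 eV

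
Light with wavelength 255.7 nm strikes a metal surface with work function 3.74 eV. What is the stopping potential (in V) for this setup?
1.1088 V

The stopping potential V_s satisfies: eV_s = KE_max

First, find KE_max using Einstein's equation:
E_photon = hc/λ = 4.8488 eV
KE_max = E_photon - φ = 4.8488 - 3.74 = 1.1088 eV

Since eV_s = KE_max:
V_s = KE_max/e = 1.1088 V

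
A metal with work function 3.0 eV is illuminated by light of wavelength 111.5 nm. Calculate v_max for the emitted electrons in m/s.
1.6900e+06 m/s

First, find the maximum kinetic energy:
E_photon = hc/λ = 11.1197 eV
KE_max = E_photon - φ = 11.1197 - 3.0 = 8.1197 eV

Convert to Joules: KE_max = 8.1197 × 1.602×10⁻¹⁹ J = 1.3009e-18 J

Then use KE = ½mv² to find velocity:
v = √(2·KE/m) = √(2 × 1.3009e-18 J / 9.109e-31 kg)
v = 1.6900e+06 m/s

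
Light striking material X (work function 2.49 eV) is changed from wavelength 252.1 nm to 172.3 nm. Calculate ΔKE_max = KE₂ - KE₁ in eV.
2.2778 eV

Using Einstein's equation: KE_max = hc/λ - φ

For λ₁ = 252.1 nm:
KE₁ = hc/λ₁ - φ = 4.9181 - 2.49 = 2.4281 eV

For λ₂ = 172.3 nm:
KE₂ = hc/λ₂ - φ = 7.1958 - 2.49 = 4.7058 eV

Change in KE:
ΔKE = KE₂ - KE₁ = 4.7058 - 2.4281 = 2.2778 eV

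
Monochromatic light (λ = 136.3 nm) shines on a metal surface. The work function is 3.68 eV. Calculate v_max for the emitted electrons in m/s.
1.3803e+06 m/s

First, find the maximum kinetic energy:
E_photon = hc/λ = 9.0964 eV
KE_max = E_photon - φ = 9.0964 - 3.68 = 5.4164 eV

Convert to Joules: KE_max = 5.4164 × 1.602×10⁻¹⁹ J = 8.6781e-19 J

Then use KE = ½mv² to find velocity:
v = √(2·KE/m) = √(2 × 8.6781e-19 J / 9.109e-31 kg)
v = 1.3803e+06 m/s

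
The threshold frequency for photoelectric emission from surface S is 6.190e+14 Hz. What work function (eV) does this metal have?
2.56 eV

At the threshold frequency, photon energy equals work function:
φ = hf₀

Calculating:
φ = (6.626×10⁻³⁴ J·s)(6.190e+14 Hz)
φ = 2.56 eV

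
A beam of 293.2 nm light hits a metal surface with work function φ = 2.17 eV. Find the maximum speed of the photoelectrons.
8.5098e+05 m/s

First, find the maximum kinetic energy:
E_photon = hc/λ = 4.2287 eV
KE_max = E_photon - φ = 4.2287 - 2.17 = 2.0587 eV

Convert to Joules: KE_max = 2.0587 × 1.602×10⁻¹⁹ J = 3.2983e-19 J

Then use KE = ½mv² to find velocity:
v = √(2·KE/m) = √(2 × 3.2983e-19 J / 9.109e-31 kg)
v = 8.5098e+05 m/s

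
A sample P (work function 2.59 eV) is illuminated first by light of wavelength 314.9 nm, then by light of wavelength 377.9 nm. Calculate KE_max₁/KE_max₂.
1.9501

Using Einstein's equation: KE_max = hc/λ - φ

For λ₁ = 314.9 nm:
E₁ = hc/λ₁ = 3.9373 eV
KE₁ = E₁ - φ = 3.9373 - 2.59 = 1.3473 eV

For λ₂ = 377.9 nm:
E₂ = hc/λ₂ = 3.2809 eV
KE₂ = E₂ - φ = 3.2809 - 2.59 = 0.6909 eV

Ratio: KE₁/KE₂ = 1.3473/0.6909 = 1.9501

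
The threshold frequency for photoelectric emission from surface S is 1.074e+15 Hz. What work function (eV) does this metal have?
4.44 eV

At the threshold frequency, photon energy equals work function:
φ = hf₀

Calculating:
φ = (6.626×10⁻³⁴ J·s)(1.074e+15 Hz)
φ = 4.44 eV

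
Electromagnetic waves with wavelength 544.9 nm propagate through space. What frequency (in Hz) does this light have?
5.5018e+14 Hz

Using the wave equation: c = fλ

Solving for frequency:
f = c/λ = (3×10⁸ m/s) / (544.9×10⁻⁹ m)
f = 5.5018e+14 Hz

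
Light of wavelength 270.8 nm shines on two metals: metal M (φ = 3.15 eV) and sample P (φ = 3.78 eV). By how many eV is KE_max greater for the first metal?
0.6300 eV

Using KE_max = hc/λ - φ for each metal:

Photon energy: E = hc/λ = 4.5784 eV

For metal M (φ₁ = 3.15 eV):
KE₁ = E - φ₁ = 4.5784 - 3.15 = 1.4284 eV

For sample P (φ₂ = 3.78 eV):
KE₂ = E - φ₂ = 4.5784 - 3.78 = 0.7984 eV

Difference:
ΔKE = KE₁ - KE₂ = 1.4284 - 0.7984 = 0.6300 eV

Note: The difference equals the difference in work functions: 3.78 - 3.15 = 0.63 eV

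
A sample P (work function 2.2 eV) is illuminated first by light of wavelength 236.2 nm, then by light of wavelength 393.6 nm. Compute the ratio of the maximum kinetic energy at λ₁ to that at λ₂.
3.2096

Using Einstein's equation: KE_max = hc/λ - φ

For λ₁ = 236.2 nm:
E₁ = hc/λ₁ = 5.2491 eV
KE₁ = E₁ - φ = 5.2491 - 2.2 = 3.0491 eV

For λ₂ = 393.6 nm:
E₂ = hc/λ₂ = 3.1500 eV
KE₂ = E₂ - φ = 3.1500 - 2.2 = 0.9500 eV

Ratio: KE₁/KE₂ = 3.0491/0.9500 = 3.2096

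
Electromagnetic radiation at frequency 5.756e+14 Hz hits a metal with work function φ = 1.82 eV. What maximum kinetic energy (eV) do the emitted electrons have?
0.5605 eV

Using Einstein's photoelectric equation: KE_max = hf - φ

First, calculate the photon energy:
E_photon = hf = (6.626×10⁻³⁴ J·s)(5.756e+14 Hz)
E_photon = 2.3805 eV

Then, the maximum kinetic energy:
KE_max = E_photon - φ = 2.3805 eV - 1.82 eV = 0.5605 eV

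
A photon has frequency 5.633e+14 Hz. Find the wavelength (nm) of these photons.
532.21 nm

Using the wave equation: c = fλ

Solving for wavelength:
λ = c/f = (3×10⁸ m/s) / (5.633e+14 Hz)
λ = 532.21 nm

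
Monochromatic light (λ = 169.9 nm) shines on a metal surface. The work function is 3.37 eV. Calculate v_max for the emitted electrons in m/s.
1.1754e+06 m/s

First, find the maximum kinetic energy:
E_photon = hc/λ = 7.2975 eV
KE_max = E_photon - φ = 7.2975 - 3.37 = 3.9275 eV

Convert to Joules: KE_max = 3.9275 × 1.602×10⁻¹⁹ J = 6.2925e-19 J

Then use KE = ½mv² to find velocity:
v = √(2·KE/m) = √(2 × 6.2925e-19 J / 9.109e-31 kg)
v = 1.1754e+06 m/s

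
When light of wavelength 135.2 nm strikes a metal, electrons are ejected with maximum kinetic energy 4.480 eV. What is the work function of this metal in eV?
4.69 eV

From Einstein's photoelectric equation: KE_max = hf - φ = hc/λ - φ

Rearranging for φ:
φ = hc/λ - KE_max

Calculate photon energy:
E_photon = hc/λ = 9.1704 eV

Therefore:
φ = 9.1704 - 4.480 = 4.69 eV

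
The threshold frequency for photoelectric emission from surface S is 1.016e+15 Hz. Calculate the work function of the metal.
4.20 eV

At the threshold frequency, photon energy equals work function:
φ = hf₀

Calculating:
φ = (6.626×10⁻³⁴ J·s)(1.016e+15 Hz)
φ = 4.20 eV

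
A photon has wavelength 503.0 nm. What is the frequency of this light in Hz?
5.9601e+14 Hz

Using the wave equation: c = fλ

Solving for frequency:
f = c/λ = (3×10⁸ m/s) / (503.0×10⁻⁹ m)
f = 5.9601e+14 Hz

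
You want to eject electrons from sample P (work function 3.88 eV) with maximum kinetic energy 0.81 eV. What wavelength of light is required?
264.36 nm

From Einstein's equation: KE_max = hc/λ - φ

Rearranging for λ:
hc/λ = KE_max + φ
λ = hc/(KE_max + φ)

Required photon energy:
E_photon = KE_max + φ = 0.81 + 3.88 = 4.69 eV

Required wavelength:
λ = hc/E_photon = (6.626×10⁻³⁴)(3×10⁸) / (4.69 × 1.602×10⁻¹⁹)
λ = 264.36 nm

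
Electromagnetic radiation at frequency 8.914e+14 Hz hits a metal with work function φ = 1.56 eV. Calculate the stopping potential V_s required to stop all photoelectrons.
2.1265 V

The stopping potential V_s satisfies: eV_s = KE_max

First, find KE_max using Einstein's equation:
E_photon = hf = (6.626×10⁻³⁴ J·s)(8.914e+14 Hz) = 3.6865 eV
KE_max = E_photon - φ = 3.6865 - 1.56 = 2.1265 eV

Since eV_s = KE_max:
V_s = KE_max/e = 2.1265 V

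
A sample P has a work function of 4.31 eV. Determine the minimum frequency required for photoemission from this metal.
1.0422e+15 Hz

The threshold frequency is when the photon energy equals the work function:
hf₀ = φ

Solving for f₀:
f₀ = φ/h = (4.31 eV × 1.602×10⁻¹⁹ J/eV) / (6.626×10⁻³⁴ J·s)
f₀ = 1.0422e+15 Hz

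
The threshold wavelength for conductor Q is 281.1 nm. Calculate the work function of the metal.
4.41 eV

At the threshold wavelength, photon energy equals work function:
φ = hc/λ₀

Calculating:
φ = (6.626×10⁻³⁴ J·s)(3×10⁸ m/s) / (281.1×10⁻⁹ m)
φ = 4.41 eV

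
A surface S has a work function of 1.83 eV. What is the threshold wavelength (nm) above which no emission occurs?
677.51 nm

The threshold wavelength is when the photon energy equals the work function:
hc/λ₀ = φ

Solving for λ₀:
λ₀ = hc/φ = (6.626×10⁻³⁴ J·s)(3×10⁸ m/s) / (1.83 eV × 1.602×10⁻¹⁹ J/eV)
λ₀ = 677.51 nm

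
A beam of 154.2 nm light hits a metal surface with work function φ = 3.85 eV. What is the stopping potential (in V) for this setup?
4.1905 V

The stopping potential V_s satisfies: eV_s = KE_max

First, find KE_max using Einstein's equation:
E_photon = hc/λ = 8.0405 eV
KE_max = E_photon - φ = 8.0405 - 3.85 = 4.1905 eV

Since eV_s = KE_max:
V_s = KE_max/e = 4.1905 V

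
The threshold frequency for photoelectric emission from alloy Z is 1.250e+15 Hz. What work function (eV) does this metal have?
5.17 eV

At the threshold frequency, photon energy equals work function:
φ = hf₀

Calculating:
φ = (6.626×10⁻³⁴ J·s)(1.250e+15 Hz)
φ = 5.17 eV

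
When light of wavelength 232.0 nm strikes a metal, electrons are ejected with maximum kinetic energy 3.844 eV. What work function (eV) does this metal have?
1.50 eV

From Einstein's photoelectric equation: KE_max = hf - φ = hc/λ - φ

Rearranging for φ:
φ = hc/λ - KE_max

Calculate photon energy:
E_photon = hc/λ = 5.3441 eV

Therefore:
φ = 5.3441 - 3.844 = 1.50 eV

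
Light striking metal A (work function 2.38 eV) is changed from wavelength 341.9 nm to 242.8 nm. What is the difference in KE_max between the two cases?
1.4801 eV

Using Einstein's equation: KE_max = hc/λ - φ

For λ₁ = 341.9 nm:
KE₁ = hc/λ₁ - φ = 3.6263 - 2.38 = 1.2463 eV

For λ₂ = 242.8 nm:
KE₂ = hc/λ₂ - φ = 5.1064 - 2.38 = 2.7264 eV

Change in KE:
ΔKE = KE₂ - KE₁ = 2.7264 - 1.2463 = 1.4801 eV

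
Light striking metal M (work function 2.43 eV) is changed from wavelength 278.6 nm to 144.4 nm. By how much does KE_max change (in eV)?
4.1359 eV

Using Einstein's equation: KE_max = hc/λ - φ

For λ₁ = 278.6 nm:
KE₁ = hc/λ₁ - φ = 4.4503 - 2.43 = 2.0203 eV

For λ₂ = 144.4 nm:
KE₂ = hc/λ₂ - φ = 8.5862 - 2.43 = 6.1562 eV

Change in KE:
ΔKE = KE₂ - KE₁ = 6.1562 - 2.0203 = 4.1359 eV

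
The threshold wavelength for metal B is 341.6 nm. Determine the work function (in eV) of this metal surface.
3.63 eV

At the threshold wavelength, photon energy equals work function:
φ = hc/λ₀

Calculating:
φ = (6.626×10⁻³⁴ J·s)(3×10⁸ m/s) / (341.6×10⁻⁹ m)
φ = 3.63 eV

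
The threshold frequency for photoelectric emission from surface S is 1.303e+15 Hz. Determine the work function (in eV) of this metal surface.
5.39 eV

At the threshold frequency, photon energy equals work function:
φ = hf₀

Calculating:
φ = (6.626×10⁻³⁴ J·s)(1.303e+15 Hz)
φ = 5.39 eV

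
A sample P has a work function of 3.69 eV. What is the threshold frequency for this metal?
8.9224e+14 Hz

The threshold frequency is when the photon energy equals the work function:
hf₀ = φ

Solving for f₀:
f₀ = φ/h = (3.69 eV × 1.602×10⁻¹⁹ J/eV) / (6.626×10⁻³⁴ J·s)
f₀ = 8.9224e+14 Hz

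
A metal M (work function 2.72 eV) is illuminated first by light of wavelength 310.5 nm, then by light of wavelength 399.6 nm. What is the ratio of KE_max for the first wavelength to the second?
3.3264

Using Einstein's equation: KE_max = hc/λ - φ

For λ₁ = 310.5 nm:
E₁ = hc/λ₁ = 3.9930 eV
KE₁ = E₁ - φ = 3.9930 - 2.72 = 1.2730 eV

For λ₂ = 399.6 nm:
E₂ = hc/λ₂ = 3.1027 eV
KE₂ = E₂ - φ = 3.1027 - 2.72 = 0.3827 eV

Ratio: KE₁/KE₂ = 1.2730/0.3827 = 3.3264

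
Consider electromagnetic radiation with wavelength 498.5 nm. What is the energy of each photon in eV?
2.4871 eV

Using E = hf = hc/λ:

E = hc/λ = (6.626×10⁻³⁴ J·s)(3×10⁸ m/s) / (498.5×10⁻⁹ m)
E = 2.4871 eV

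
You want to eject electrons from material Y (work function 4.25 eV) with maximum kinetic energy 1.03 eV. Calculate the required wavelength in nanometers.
234.82 nm

From Einstein's equation: KE_max = hc/λ - φ

Rearranging for λ:
hc/λ = KE_max + φ
λ = hc/(KE_max + φ)

Required photon energy:
E_photon = KE_max + φ = 1.03 + 4.25 = 5.28 eV

Required wavelength:
λ = hc/E_photon = (6.626×10⁻³⁴)(3×10⁸) / (5.28 × 1.602×10⁻¹⁹)
λ = 234.82 nm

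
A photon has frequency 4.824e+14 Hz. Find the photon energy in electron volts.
1.9950 eV

Using E = hf:

E = hf = (6.626×10⁻³⁴ J·s)(4.824e+14 Hz)
E = 1.9950 eV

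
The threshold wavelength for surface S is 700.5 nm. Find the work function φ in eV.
1.77 eV

At the threshold wavelength, photon energy equals work function:
φ = hc/λ₀

Calculating:
φ = (6.626×10⁻³⁴ J·s)(3×10⁸ m/s) / (700.5×10⁻⁹ m)
φ = 1.77 eV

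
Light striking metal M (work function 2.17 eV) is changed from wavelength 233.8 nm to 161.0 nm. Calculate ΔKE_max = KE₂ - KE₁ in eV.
2.3979 eV

Using Einstein's equation: KE_max = hc/λ - φ

For λ₁ = 233.8 nm:
KE₁ = hc/λ₁ - φ = 5.3030 - 2.17 = 3.1330 eV

For λ₂ = 161.0 nm:
KE₂ = hc/λ₂ - φ = 7.7009 - 2.17 = 5.5309 eV

Change in KE:
ΔKE = KE₂ - KE₁ = 5.5309 - 3.1330 = 2.3979 eV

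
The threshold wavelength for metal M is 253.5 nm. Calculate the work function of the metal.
4.89 eV

At the threshold wavelength, photon energy equals work function:
φ = hc/λ₀

Calculating:
φ = (6.626×10⁻³⁴ J·s)(3×10⁸ m/s) / (253.5×10⁻⁹ m)
φ = 4.89 eV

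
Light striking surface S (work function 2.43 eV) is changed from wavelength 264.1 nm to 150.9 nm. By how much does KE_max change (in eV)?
3.5217 eV

Using Einstein's equation: KE_max = hc/λ - φ

For λ₁ = 264.1 nm:
KE₁ = hc/λ₁ - φ = 4.6946 - 2.43 = 2.2646 eV

For λ₂ = 150.9 nm:
KE₂ = hc/λ₂ - φ = 8.2163 - 2.43 = 5.7863 eV

Change in KE:
ΔKE = KE₂ - KE₁ = 5.7863 - 2.2646 = 3.5217 eV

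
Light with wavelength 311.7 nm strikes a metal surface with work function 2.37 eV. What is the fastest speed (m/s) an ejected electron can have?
7.5201e+05 m/s

First, find the maximum kinetic energy:
E_photon = hc/λ = 3.9777 eV
KE_max = E_photon - φ = 3.9777 - 2.37 = 1.6077 eV

Convert to Joules: KE_max = 1.6077 × 1.602×10⁻¹⁹ J = 2.5758e-19 J

Then use KE = ½mv² to find velocity:
v = √(2·KE/m) = √(2 × 2.5758e-19 J / 9.109e-31 kg)
v = 7.5201e+05 m/s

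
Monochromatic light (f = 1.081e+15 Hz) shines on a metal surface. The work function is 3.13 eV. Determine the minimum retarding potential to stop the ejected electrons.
1.3407 V

The stopping potential V_s satisfies: eV_s = KE_max

First, find KE_max using Einstein's equation:
E_photon = hf = (6.626×10⁻³⁴ J·s)(1.081e+15 Hz) = 4.4707 eV
KE_max = E_photon - φ = 4.4707 - 3.13 = 1.3407 eV

Since eV_s = KE_max:
V_s = KE_max/e = 1.3407 V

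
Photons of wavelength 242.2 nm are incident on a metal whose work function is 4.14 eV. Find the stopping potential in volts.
0.9791 V

The stopping potential V_s satisfies: eV_s = KE_max

First, find KE_max using Einstein's equation:
E_photon = hc/λ = 5.1191 eV
KE_max = E_photon - φ = 5.1191 - 4.14 = 0.9791 eV

Since eV_s = KE_max:
V_s = KE_max/e = 0.9791 V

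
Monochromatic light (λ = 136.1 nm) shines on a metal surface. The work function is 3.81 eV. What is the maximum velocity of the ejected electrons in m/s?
1.3654e+06 m/s

First, find the maximum kinetic energy:
E_photon = hc/λ = 9.1098 eV
KE_max = E_photon - φ = 9.1098 - 3.81 = 5.2998 eV

Convert to Joules: KE_max = 5.2998 × 1.602×10⁻¹⁹ J = 8.4912e-19 J

Then use KE = ½mv² to find velocity:
v = √(2·KE/m) = √(2 × 8.4912e-19 J / 9.109e-31 kg)
v = 1.3654e+06 m/s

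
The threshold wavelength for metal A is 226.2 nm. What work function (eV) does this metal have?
5.48 eV

At the threshold wavelength, photon energy equals work function:
φ = hc/λ₀

Calculating:
φ = (6.626×10⁻³⁴ J·s)(3×10⁸ m/s) / (226.2×10⁻⁹ m)
φ = 5.48 eV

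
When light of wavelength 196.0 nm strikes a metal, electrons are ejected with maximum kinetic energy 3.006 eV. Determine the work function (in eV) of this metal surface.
3.32 eV

From Einstein's photoelectric equation: KE_max = hf - φ = hc/λ - φ

Rearranging for φ:
φ = hc/λ - KE_max

Calculate photon energy:
E_photon = hc/λ = 6.3257 eV

Therefore:
φ = 6.3257 - 3.006 = 3.32 eV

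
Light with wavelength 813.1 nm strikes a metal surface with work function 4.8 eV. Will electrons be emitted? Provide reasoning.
No

For photoemission, the photon energy must exceed the work function.

Photon energy: E = hc/λ = 1.5248 eV
Work function: φ = 4.8 eV

Since E_photon (1.5248 eV) < φ (4.8 eV), photoemission will NOT occur.
The threshold wavelength is λ₀ = hc/φ = 258.3 nm.
Since 813.1 nm > 258.3 nm, the photons lack sufficient energy.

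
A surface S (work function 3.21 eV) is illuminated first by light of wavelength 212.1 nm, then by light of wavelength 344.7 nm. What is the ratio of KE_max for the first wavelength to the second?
6.8125

Using Einstein's equation: KE_max = hc/λ - φ

For λ₁ = 212.1 nm:
E₁ = hc/λ₁ = 5.8456 eV
KE₁ = E₁ - φ = 5.8456 - 3.21 = 2.6356 eV

For λ₂ = 344.7 nm:
E₂ = hc/λ₂ = 3.5969 eV
KE₂ = E₂ - φ = 3.5969 - 3.21 = 0.3869 eV

Ratio: KE₁/KE₂ = 2.6356/0.3869 = 6.8125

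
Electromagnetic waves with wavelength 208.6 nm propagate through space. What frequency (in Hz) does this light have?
1.4372e+15 Hz

Using the wave equation: c = fλ

Solving for frequency:
f = c/λ = (3×10⁸ m/s) / (208.6×10⁻⁹ m)
f = 1.4372e+15 Hz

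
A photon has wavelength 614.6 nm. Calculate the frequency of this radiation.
4.8778e+14 Hz

Using the wave equation: c = fλ

Solving for frequency:
f = c/λ = (3×10⁸ m/s) / (614.6×10⁻⁹ m)
f = 4.8778e+14 Hz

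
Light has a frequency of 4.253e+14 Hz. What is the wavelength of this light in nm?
704.90 nm

Using the wave equation: c = fλ

Solving for wavelength:
λ = c/f = (3×10⁸ m/s) / (4.253e+14 Hz)
λ = 704.90 nm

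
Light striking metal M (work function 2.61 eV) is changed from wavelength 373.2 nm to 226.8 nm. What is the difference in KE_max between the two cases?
2.1445 eV

Using Einstein's equation: KE_max = hc/λ - φ

For λ₁ = 373.2 nm:
KE₁ = hc/λ₁ - φ = 3.3222 - 2.61 = 0.7122 eV

For λ₂ = 226.8 nm:
KE₂ = hc/λ₂ - φ = 5.4667 - 2.61 = 2.8567 eV

Change in KE:
ΔKE = KE₂ - KE₁ = 2.8567 - 0.7122 = 2.1445 eV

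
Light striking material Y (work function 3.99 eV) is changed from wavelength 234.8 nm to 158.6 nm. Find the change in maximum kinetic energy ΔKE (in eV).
2.5370 eV

Using Einstein's equation: KE_max = hc/λ - φ

For λ₁ = 234.8 nm:
KE₁ = hc/λ₁ - φ = 5.2804 - 3.99 = 1.2904 eV

For λ₂ = 158.6 nm:
KE₂ = hc/λ₂ - φ = 7.8174 - 3.99 = 3.8274 eV

Change in KE:
ΔKE = KE₂ - KE₁ = 3.8274 - 1.2904 = 2.5370 eV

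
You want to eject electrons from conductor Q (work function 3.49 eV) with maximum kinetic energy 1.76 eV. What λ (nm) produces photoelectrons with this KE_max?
236.16 nm

From Einstein's equation: KE_max = hc/λ - φ

Rearranging for λ:
hc/λ = KE_max + φ
λ = hc/(KE_max + φ)

Required photon energy:
E_photon = KE_max + φ = 1.76 + 3.49 = 5.25 eV

Required wavelength:
λ = hc/E_photon = (6.626×10⁻³⁴)(3×10⁸) / (5.25 × 1.602×10⁻¹⁹)
λ = 236.16 nm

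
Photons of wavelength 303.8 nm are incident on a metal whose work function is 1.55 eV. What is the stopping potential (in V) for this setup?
2.5311 V

The stopping potential V_s satisfies: eV_s = KE_max

First, find KE_max using Einstein's equation:
E_photon = hc/λ = 4.0811 eV
KE_max = E_photon - φ = 4.0811 - 1.55 = 2.5311 eV

Since eV_s = KE_max:
V_s = KE_max/e = 2.5311 V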